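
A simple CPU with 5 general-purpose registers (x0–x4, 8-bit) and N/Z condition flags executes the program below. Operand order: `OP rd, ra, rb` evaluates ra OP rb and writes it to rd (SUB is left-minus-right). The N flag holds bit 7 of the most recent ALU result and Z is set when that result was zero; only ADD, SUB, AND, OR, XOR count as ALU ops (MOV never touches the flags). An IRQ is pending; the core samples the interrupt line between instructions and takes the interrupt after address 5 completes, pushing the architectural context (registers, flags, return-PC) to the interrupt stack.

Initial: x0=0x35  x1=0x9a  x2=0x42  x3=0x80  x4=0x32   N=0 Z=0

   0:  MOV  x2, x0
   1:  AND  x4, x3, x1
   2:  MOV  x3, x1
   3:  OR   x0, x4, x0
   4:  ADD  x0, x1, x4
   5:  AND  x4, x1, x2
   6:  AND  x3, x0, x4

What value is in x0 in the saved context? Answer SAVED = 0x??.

after  0: x0=0x35 x1=0x9a x2=0x35 x3=0x80 x4=0x32  N=0 Z=0
after  1: x0=0x35 x1=0x9a x2=0x35 x3=0x80 x4=0x80  N=1 Z=0
after  2: x0=0x35 x1=0x9a x2=0x35 x3=0x9a x4=0x80  N=1 Z=0
after  3: x0=0xb5 x1=0x9a x2=0x35 x3=0x9a x4=0x80  N=1 Z=0
after  4: x0=0x1a x1=0x9a x2=0x35 x3=0x9a x4=0x80  N=0 Z=0
after  5: x0=0x1a x1=0x9a x2=0x35 x3=0x9a x4=0x10  N=0 Z=0
-- IRQ taken; context saved, return-PC = 6 --

SAVED = 0x1a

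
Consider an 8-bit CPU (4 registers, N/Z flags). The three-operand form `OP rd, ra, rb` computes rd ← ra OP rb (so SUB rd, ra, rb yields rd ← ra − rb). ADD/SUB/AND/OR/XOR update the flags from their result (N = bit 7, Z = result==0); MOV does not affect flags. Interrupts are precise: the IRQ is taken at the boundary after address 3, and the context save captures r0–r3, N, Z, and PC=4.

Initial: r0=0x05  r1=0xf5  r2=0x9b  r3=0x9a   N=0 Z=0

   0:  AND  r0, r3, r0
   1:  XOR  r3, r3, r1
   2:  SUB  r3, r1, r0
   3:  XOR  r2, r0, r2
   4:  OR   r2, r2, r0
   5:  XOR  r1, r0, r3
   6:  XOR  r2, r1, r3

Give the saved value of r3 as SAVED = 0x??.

SAVED = 0xf5

after  0: r0=0x00 r1=0xf5 r2=0x9b r3=0x9a  N=0 Z=1
after  1: r0=0x00 r1=0xf5 r2=0x9b r3=0x6f  N=0 Z=0
after  2: r0=0x00 r1=0xf5 r2=0x9b r3=0xf5  N=1 Z=0
after  3: r0=0x00 r1=0xf5 r2=0x9b r3=0xf5  N=1 Z=0
-- IRQ taken; context saved, return-PC = 4 --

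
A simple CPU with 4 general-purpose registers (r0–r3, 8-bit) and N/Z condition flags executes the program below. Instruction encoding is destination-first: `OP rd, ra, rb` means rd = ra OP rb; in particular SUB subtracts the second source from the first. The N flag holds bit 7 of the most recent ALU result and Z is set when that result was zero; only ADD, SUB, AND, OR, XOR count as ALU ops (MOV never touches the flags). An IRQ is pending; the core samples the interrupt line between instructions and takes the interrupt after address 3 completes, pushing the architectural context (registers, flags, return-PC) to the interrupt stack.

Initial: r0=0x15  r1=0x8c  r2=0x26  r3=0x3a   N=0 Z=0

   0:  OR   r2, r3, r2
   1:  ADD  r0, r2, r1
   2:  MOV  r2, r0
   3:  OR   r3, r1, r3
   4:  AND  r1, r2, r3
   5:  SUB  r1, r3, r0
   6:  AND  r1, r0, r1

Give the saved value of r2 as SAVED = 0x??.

after  0: r0=0x15 r1=0x8c r2=0x3e r3=0x3a  N=0 Z=0
after  1: r0=0xca r1=0x8c r2=0x3e r3=0x3a  N=1 Z=0
after  2: r0=0xca r1=0x8c r2=0xca r3=0x3a  N=1 Z=0
after  3: r0=0xca r1=0x8c r2=0xca r3=0xbe  N=1 Z=0
-- IRQ taken; context saved, return-PC = 4 --

SAVED = 0xca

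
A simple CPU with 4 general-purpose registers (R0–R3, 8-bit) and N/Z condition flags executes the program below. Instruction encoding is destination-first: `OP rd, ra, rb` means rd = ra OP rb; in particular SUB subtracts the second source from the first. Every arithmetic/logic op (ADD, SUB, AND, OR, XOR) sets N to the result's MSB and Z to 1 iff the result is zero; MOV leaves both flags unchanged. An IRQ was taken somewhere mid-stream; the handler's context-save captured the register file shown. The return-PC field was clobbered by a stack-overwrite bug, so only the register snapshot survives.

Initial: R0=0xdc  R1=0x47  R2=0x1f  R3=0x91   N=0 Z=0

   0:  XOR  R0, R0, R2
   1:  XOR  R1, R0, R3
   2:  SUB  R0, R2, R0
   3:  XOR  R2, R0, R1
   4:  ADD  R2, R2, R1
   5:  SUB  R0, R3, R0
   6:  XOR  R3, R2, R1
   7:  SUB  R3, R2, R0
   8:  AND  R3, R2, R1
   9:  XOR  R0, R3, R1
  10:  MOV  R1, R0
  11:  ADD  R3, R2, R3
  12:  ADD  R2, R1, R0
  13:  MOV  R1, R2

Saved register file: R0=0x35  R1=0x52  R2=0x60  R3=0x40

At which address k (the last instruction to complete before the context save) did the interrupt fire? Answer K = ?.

after  0: R0=0xc3 R1=0x47 R2=0x1f R3=0x91  N=1 Z=0
after  1: R0=0xc3 R1=0x52 R2=0x1f R3=0x91  N=0 Z=0
after  2: R0=0x5c R1=0x52 R2=0x1f R3=0x91  N=0 Z=0
after  3: R0=0x5c R1=0x52 R2=0x0e R3=0x91  N=0 Z=0
after  4: R0=0x5c R1=0x52 R2=0x60 R3=0x91  N=0 Z=0
after  5: R0=0x35 R1=0x52 R2=0x60 R3=0x91  N=0 Z=0
after  6: R0=0x35 R1=0x52 R2=0x60 R3=0x32  N=0 Z=0
after  7: R0=0x35 R1=0x52 R2=0x60 R3=0x2b  N=0 Z=0
after  8: R0=0x35 R1=0x52 R2=0x60 R3=0x40  N=0 Z=0
-- IRQ taken; context saved, return-PC = 9 --

K = 8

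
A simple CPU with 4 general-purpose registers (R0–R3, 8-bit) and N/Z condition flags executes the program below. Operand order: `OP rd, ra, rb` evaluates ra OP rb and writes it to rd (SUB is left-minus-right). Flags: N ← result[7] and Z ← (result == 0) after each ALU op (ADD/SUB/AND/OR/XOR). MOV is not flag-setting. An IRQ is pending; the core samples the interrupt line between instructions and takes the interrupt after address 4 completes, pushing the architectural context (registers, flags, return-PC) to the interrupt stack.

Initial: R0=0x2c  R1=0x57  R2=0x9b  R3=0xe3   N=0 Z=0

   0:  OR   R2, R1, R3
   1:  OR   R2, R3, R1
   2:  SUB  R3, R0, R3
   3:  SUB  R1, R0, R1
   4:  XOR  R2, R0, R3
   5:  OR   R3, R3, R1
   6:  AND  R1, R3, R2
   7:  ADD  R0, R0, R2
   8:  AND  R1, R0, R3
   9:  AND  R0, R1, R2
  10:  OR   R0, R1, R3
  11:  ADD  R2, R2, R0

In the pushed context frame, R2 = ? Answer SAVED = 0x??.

SAVED = 0x65

after  0: R0=0x2c R1=0x57 R2=0xf7 R3=0xe3  N=1 Z=0
after  1: R0=0x2c R1=0x57 R2=0xf7 R3=0xe3  N=1 Z=0
after  2: R0=0x2c R1=0x57 R2=0xf7 R3=0x49  N=0 Z=0
after  3: R0=0x2c R1=0xd5 R2=0xf7 R3=0x49  N=1 Z=0
after  4: R0=0x2c R1=0xd5 R2=0x65 R3=0x49  N=0 Z=0
-- IRQ taken; context saved, return-PC = 5 --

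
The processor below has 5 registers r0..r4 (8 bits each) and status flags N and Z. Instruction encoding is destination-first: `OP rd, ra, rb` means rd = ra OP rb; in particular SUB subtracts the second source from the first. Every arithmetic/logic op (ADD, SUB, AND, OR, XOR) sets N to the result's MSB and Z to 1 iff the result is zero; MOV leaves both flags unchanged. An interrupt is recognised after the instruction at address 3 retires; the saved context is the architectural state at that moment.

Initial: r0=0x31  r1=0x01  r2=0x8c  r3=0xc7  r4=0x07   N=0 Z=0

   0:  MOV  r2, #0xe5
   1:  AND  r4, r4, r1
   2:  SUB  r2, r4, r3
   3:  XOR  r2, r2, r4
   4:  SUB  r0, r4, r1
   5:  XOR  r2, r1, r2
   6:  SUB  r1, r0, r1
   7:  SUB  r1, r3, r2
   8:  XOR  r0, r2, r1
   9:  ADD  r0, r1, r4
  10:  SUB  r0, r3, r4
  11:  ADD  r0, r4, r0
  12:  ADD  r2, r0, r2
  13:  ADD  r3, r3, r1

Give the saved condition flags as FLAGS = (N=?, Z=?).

after  0: r0=0x31 r1=0x01 r2=0xe5 r3=0xc7 r4=0x07  N=0 Z=0
after  1: r0=0x31 r1=0x01 r2=0xe5 r3=0xc7 r4=0x01  N=0 Z=0
after  2: r0=0x31 r1=0x01 r2=0x3a r3=0xc7 r4=0x01  N=0 Z=0
after  3: r0=0x31 r1=0x01 r2=0x3b r3=0xc7 r4=0x01  N=0 Z=0
-- IRQ taken; context saved, return-PC = 4 --

FLAGS = (N=0, Z=0)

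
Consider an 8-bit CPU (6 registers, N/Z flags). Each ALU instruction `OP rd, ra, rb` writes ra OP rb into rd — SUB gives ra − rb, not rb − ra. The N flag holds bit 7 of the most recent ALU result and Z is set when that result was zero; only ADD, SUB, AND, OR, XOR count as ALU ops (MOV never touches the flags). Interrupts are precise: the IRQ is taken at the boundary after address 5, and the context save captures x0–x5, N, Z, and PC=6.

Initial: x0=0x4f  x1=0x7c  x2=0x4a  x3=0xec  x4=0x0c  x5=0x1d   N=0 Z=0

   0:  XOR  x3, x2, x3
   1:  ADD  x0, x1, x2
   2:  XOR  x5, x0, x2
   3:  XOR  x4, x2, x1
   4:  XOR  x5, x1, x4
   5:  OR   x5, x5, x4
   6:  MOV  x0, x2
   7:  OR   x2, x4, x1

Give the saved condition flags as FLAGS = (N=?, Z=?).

FLAGS = (N=0, Z=0)

after  0: x0=0x4f x1=0x7c x2=0x4a x3=0xa6 x4=0x0c x5=0x1d  N=1 Z=0
after  1: x0=0xc6 x1=0x7c x2=0x4a x3=0xa6 x4=0x0c x5=0x1d  N=1 Z=0
after  2: x0=0xc6 x1=0x7c x2=0x4a x3=0xa6 x4=0x0c x5=0x8c  N=1 Z=0
after  3: x0=0xc6 x1=0x7c x2=0x4a x3=0xa6 x4=0x36 x5=0x8c  N=0 Z=0
after  4: x0=0xc6 x1=0x7c x2=0x4a x3=0xa6 x4=0x36 x5=0x4a  N=0 Z=0
after  5: x0=0xc6 x1=0x7c x2=0x4a x3=0xa6 x4=0x36 x5=0x7e  N=0 Z=0
-- IRQ taken; context saved, return-PC = 6 --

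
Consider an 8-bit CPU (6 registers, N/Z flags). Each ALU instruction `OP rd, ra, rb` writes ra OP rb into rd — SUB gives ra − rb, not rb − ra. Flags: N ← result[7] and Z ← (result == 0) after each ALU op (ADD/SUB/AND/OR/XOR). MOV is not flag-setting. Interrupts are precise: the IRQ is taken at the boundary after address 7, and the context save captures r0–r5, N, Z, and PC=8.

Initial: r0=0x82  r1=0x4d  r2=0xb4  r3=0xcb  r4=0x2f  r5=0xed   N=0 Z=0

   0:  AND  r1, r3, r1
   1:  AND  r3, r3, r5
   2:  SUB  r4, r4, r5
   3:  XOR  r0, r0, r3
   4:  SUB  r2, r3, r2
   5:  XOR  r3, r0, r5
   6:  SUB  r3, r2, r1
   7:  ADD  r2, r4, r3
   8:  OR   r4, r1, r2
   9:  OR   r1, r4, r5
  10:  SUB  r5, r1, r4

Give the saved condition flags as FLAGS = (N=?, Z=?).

after  0: r0=0x82 r1=0x49 r2=0xb4 r3=0xcb r4=0x2f r5=0xed  N=0 Z=0
after  1: r0=0x82 r1=0x49 r2=0xb4 r3=0xc9 r4=0x2f r5=0xed  N=1 Z=0
after  2: r0=0x82 r1=0x49 r2=0xb4 r3=0xc9 r4=0x42 r5=0xed  N=0 Z=0
after  3: r0=0x4b r1=0x49 r2=0xb4 r3=0xc9 r4=0x42 r5=0xed  N=0 Z=0
after  4: r0=0x4b r1=0x49 r2=0x15 r3=0xc9 r4=0x42 r5=0xed  N=0 Z=0
after  5: r0=0x4b r1=0x49 r2=0x15 r3=0xa6 r4=0x42 r5=0xed  N=1 Z=0
after  6: r0=0x4b r1=0x49 r2=0x15 r3=0xcc r4=0x42 r5=0xed  N=1 Z=0
after  7: r0=0x4b r1=0x49 r2=0x0e r3=0xcc r4=0x42 r5=0xed  N=0 Z=0
-- IRQ taken; context saved, return-PC = 8 --

FLAGS = (N=0, Z=0)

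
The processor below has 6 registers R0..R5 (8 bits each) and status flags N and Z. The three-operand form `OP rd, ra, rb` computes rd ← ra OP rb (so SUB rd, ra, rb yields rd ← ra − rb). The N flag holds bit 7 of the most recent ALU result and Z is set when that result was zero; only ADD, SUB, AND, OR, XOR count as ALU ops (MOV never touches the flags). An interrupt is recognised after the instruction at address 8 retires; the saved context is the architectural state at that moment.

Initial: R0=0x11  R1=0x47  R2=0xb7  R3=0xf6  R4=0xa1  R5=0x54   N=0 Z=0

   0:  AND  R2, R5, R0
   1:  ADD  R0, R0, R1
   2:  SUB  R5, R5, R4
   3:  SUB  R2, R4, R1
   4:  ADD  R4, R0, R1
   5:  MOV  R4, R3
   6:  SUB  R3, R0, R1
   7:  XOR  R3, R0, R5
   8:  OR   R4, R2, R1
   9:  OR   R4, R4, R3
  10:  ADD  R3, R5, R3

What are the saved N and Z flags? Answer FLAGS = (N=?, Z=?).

after  0: R0=0x11 R1=0x47 R2=0x10 R3=0xf6 R4=0xa1 R5=0x54  N=0 Z=0
after  1: R0=0x58 R1=0x47 R2=0x10 R3=0xf6 R4=0xa1 R5=0x54  N=0 Z=0
after  2: R0=0x58 R1=0x47 R2=0x10 R3=0xf6 R4=0xa1 R5=0xb3  N=1 Z=0
after  3: R0=0x58 R1=0x47 R2=0x5a R3=0xf6 R4=0xa1 R5=0xb3  N=0 Z=0
after  4: R0=0x58 R1=0x47 R2=0x5a R3=0xf6 R4=0x9f R5=0xb3  N=1 Z=0
after  5: R0=0x58 R1=0x47 R2=0x5a R3=0xf6 R4=0xf6 R5=0xb3  N=1 Z=0
after  6: R0=0x58 R1=0x47 R2=0x5a R3=0x11 R4=0xf6 R5=0xb3  N=0 Z=0
after  7: R0=0x58 R1=0x47 R2=0x5a R3=0xeb R4=0xf6 R5=0xb3  N=1 Z=0
after  8: R0=0x58 R1=0x47 R2=0x5a R3=0xeb R4=0x5f R5=0xb3  N=0 Z=0
-- IRQ taken; context saved, return-PC = 9 --

FLAGS = (N=0, Z=0)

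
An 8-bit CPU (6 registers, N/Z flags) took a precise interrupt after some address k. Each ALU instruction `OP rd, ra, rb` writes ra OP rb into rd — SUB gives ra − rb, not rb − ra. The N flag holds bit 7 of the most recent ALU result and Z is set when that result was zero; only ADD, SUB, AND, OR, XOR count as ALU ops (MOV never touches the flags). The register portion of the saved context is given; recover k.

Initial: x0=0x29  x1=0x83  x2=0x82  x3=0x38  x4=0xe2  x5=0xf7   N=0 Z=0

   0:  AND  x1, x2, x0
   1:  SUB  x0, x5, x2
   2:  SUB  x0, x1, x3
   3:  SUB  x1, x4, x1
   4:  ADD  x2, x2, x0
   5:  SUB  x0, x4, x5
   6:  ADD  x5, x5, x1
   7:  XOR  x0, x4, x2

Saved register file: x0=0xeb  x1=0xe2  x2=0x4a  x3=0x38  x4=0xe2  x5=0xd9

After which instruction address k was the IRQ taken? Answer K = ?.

K = 6

after  0: x0=0x29 x1=0x00 x2=0x82 x3=0x38 x4=0xe2 x5=0xf7  N=0 Z=1
after  1: x0=0x75 x1=0x00 x2=0x82 x3=0x38 x4=0xe2 x5=0xf7  N=0 Z=0
after  2: x0=0xc8 x1=0x00 x2=0x82 x3=0x38 x4=0xe2 x5=0xf7  N=1 Z=0
after  3: x0=0xc8 x1=0xe2 x2=0x82 x3=0x38 x4=0xe2 x5=0xf7  N=1 Z=0
after  4: x0=0xc8 x1=0xe2 x2=0x4a x3=0x38 x4=0xe2 x5=0xf7  N=0 Z=0
after  5: x0=0xeb x1=0xe2 x2=0x4a x3=0x38 x4=0xe2 x5=0xf7  N=1 Z=0
after  6: x0=0xeb x1=0xe2 x2=0x4a x3=0x38 x4=0xe2 x5=0xd9  N=1 Z=0
-- IRQ taken; context saved, return-PC = 7 --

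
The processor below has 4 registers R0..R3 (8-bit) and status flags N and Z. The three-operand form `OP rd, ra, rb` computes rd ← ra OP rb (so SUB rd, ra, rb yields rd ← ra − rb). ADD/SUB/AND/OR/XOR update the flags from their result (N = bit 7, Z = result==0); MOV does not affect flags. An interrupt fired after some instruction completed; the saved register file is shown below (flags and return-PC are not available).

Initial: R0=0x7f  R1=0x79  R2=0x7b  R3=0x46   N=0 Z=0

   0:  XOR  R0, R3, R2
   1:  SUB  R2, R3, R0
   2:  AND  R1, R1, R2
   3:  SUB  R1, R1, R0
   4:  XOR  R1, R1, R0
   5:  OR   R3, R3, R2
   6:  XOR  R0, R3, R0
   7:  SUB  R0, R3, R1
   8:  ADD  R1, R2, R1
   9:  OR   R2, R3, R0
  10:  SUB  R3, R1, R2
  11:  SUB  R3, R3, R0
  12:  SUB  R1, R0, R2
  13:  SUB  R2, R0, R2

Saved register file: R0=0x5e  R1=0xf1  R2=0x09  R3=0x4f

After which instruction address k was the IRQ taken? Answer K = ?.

after  0: R0=0x3d R1=0x79 R2=0x7b R3=0x46  N=0 Z=0
after  1: R0=0x3d R1=0x79 R2=0x09 R3=0x46  N=0 Z=0
after  2: R0=0x3d R1=0x09 R2=0x09 R3=0x46  N=0 Z=0
after  3: R0=0x3d R1=0xcc R2=0x09 R3=0x46  N=1 Z=0
after  4: R0=0x3d R1=0xf1 R2=0x09 R3=0x46  N=1 Z=0
after  5: R0=0x3d R1=0xf1 R2=0x09 R3=0x4f  N=0 Z=0
after  6: R0=0x72 R1=0xf1 R2=0x09 R3=0x4f  N=0 Z=0
after  7: R0=0x5e R1=0xf1 R2=0x09 R3=0x4f  N=0 Z=0
-- IRQ taken; context saved, return-PC = 8 --

K = 7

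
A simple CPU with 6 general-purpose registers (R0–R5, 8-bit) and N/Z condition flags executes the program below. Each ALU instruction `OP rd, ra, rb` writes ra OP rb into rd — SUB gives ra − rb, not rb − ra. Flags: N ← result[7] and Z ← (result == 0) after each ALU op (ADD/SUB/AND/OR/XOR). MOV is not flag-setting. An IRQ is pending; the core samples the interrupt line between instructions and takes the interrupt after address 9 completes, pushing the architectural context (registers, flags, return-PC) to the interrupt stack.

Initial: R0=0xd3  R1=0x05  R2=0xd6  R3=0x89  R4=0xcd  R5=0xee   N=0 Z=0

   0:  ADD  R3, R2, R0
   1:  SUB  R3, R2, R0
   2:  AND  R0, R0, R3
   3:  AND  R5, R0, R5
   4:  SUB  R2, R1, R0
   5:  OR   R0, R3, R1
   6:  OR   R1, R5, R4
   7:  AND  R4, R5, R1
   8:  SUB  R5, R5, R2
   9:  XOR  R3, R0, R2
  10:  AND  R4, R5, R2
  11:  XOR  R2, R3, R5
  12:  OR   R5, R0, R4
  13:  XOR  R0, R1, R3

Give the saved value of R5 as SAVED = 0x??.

after  0: R0=0xd3 R1=0x05 R2=0xd6 R3=0xa9 R4=0xcd R5=0xee  N=1 Z=0
after  1: R0=0xd3 R1=0x05 R2=0xd6 R3=0x03 R4=0xcd R5=0xee  N=0 Z=0
after  2: R0=0x03 R1=0x05 R2=0xd6 R3=0x03 R4=0xcd R5=0xee  N=0 Z=0
after  3: R0=0x03 R1=0x05 R2=0xd6 R3=0x03 R4=0xcd R5=0x02  N=0 Z=0
after  4: R0=0x03 R1=0x05 R2=0x02 R3=0x03 R4=0xcd R5=0x02  N=0 Z=0
after  5: R0=0x07 R1=0x05 R2=0x02 R3=0x03 R4=0xcd R5=0x02  N=0 Z=0
after  6: R0=0x07 R1=0xcf R2=0x02 R3=0x03 R4=0xcd R5=0x02  N=1 Z=0
after  7: R0=0x07 R1=0xcf R2=0x02 R3=0x03 R4=0x02 R5=0x02  N=0 Z=0
after  8: R0=0x07 R1=0xcf R2=0x02 R3=0x03 R4=0x02 R5=0x00  N=0 Z=1
after  9: R0=0x07 R1=0xcf R2=0x02 R3=0x05 R4=0x02 R5=0x00  N=0 Z=0
-- IRQ taken; context saved, return-PC = 10 --

SAVED = 0x00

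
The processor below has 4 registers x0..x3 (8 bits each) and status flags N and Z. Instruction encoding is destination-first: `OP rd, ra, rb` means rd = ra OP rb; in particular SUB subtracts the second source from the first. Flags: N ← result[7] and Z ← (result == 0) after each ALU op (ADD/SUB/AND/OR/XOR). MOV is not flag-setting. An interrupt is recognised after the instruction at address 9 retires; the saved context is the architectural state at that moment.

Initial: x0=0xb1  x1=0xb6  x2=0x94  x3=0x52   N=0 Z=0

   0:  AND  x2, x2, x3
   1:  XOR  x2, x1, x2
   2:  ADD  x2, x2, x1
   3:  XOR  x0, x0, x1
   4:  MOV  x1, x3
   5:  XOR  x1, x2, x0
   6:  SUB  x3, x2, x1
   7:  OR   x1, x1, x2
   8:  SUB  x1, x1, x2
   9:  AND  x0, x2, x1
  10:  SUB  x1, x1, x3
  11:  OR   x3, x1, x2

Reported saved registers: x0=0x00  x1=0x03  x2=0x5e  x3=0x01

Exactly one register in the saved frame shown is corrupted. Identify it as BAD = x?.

BAD = x2

after  0: x0=0xb1 x1=0xb6 x2=0x10 x3=0x52  N=0 Z=0
after  1: x0=0xb1 x1=0xb6 x2=0xa6 x3=0x52  N=1 Z=0
after  2: x0=0xb1 x1=0xb6 x2=0x5c x3=0x52  N=0 Z=0
after  3: x0=0x07 x1=0xb6 x2=0x5c x3=0x52  N=0 Z=0
after  4: x0=0x07 x1=0x52 x2=0x5c x3=0x52  N=0 Z=0
after  5: x0=0x07 x1=0x5b x2=0x5c x3=0x52  N=0 Z=0
after  6: x0=0x07 x1=0x5b x2=0x5c x3=0x01  N=0 Z=0
after  7: x0=0x07 x1=0x5f x2=0x5c x3=0x01  N=0 Z=0
after  8: x0=0x07 x1=0x03 x2=0x5c x3=0x01  N=0 Z=0
after  9: x0=0x00 x1=0x03 x2=0x5c x3=0x01  N=0 Z=1
-- IRQ taken; context saved, return-PC = 10 --
mismatch: x2: reported 0x5e vs actual 0x5c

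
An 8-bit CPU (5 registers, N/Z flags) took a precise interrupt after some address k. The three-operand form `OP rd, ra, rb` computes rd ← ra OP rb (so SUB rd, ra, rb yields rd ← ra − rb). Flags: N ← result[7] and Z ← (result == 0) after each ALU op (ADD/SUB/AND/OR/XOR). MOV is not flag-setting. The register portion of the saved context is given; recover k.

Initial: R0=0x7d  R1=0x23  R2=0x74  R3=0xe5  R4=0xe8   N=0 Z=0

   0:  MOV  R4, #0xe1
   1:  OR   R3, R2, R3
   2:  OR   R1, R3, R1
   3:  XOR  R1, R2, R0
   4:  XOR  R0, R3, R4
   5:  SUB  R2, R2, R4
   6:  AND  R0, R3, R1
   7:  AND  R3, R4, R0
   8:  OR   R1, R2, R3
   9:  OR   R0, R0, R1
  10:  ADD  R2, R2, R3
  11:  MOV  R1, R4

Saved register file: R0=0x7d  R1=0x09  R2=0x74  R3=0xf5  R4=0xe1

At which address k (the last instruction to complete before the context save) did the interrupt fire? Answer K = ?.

K = 3

after  0: R0=0x7d R1=0x23 R2=0x74 R3=0xe5 R4=0xe1  N=0 Z=0
after  1: R0=0x7d R1=0x23 R2=0x74 R3=0xf5 R4=0xe1  N=1 Z=0
after  2: R0=0x7d R1=0xf7 R2=0x74 R3=0xf5 R4=0xe1  N=1 Z=0
after  3: R0=0x7d R1=0x09 R2=0x74 R3=0xf5 R4=0xe1  N=0 Z=0
-- IRQ taken; context saved, return-PC = 4 --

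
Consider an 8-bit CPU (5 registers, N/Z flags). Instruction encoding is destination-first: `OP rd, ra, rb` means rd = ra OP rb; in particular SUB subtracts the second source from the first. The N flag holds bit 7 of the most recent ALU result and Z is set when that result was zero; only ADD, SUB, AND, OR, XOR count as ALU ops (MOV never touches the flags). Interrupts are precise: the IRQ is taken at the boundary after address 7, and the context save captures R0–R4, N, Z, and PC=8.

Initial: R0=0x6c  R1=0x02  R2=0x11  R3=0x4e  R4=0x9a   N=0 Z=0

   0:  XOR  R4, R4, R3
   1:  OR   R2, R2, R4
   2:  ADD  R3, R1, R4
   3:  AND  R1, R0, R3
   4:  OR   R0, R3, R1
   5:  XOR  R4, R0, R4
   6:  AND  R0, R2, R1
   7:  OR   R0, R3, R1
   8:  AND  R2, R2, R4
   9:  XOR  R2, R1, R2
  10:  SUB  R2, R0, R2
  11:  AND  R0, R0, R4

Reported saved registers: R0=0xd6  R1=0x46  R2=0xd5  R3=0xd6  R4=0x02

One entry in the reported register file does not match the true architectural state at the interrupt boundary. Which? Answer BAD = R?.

after  0: R0=0x6c R1=0x02 R2=0x11 R3=0x4e R4=0xd4  N=1 Z=0
after  1: R0=0x6c R1=0x02 R2=0xd5 R3=0x4e R4=0xd4  N=1 Z=0
after  2: R0=0x6c R1=0x02 R2=0xd5 R3=0xd6 R4=0xd4  N=1 Z=0
after  3: R0=0x6c R1=0x44 R2=0xd5 R3=0xd6 R4=0xd4  N=0 Z=0
after  4: R0=0xd6 R1=0x44 R2=0xd5 R3=0xd6 R4=0xd4  N=1 Z=0
after  5: R0=0xd6 R1=0x44 R2=0xd5 R3=0xd6 R4=0x02  N=0 Z=0
after  6: R0=0x44 R1=0x44 R2=0xd5 R3=0xd6 R4=0x02  N=0 Z=0
after  7: R0=0xd6 R1=0x44 R2=0xd5 R3=0xd6 R4=0x02  N=1 Z=0
-- IRQ taken; context saved, return-PC = 8 --
mismatch: R1: reported 0x46 vs actual 0x44

BAD = R1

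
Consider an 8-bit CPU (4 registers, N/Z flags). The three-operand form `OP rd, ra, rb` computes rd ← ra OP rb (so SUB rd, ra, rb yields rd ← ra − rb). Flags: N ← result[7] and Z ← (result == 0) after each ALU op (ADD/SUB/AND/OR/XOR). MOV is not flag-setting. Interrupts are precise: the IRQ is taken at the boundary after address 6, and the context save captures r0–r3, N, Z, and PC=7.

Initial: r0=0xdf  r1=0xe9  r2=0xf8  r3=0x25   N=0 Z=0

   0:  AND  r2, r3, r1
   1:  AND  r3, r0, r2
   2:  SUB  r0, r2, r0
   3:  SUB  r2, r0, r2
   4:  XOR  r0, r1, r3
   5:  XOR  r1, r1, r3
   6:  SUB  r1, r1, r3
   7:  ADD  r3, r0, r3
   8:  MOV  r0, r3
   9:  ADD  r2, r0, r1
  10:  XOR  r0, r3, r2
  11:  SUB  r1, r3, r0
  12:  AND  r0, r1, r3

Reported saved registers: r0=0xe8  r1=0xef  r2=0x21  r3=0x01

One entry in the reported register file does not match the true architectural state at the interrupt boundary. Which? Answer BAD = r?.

after  0: r0=0xdf r1=0xe9 r2=0x21 r3=0x25  N=0 Z=0
after  1: r0=0xdf r1=0xe9 r2=0x21 r3=0x01  N=0 Z=0
after  2: r0=0x42 r1=0xe9 r2=0x21 r3=0x01  N=0 Z=0
after  3: r0=0x42 r1=0xe9 r2=0x21 r3=0x01  N=0 Z=0
after  4: r0=0xe8 r1=0xe9 r2=0x21 r3=0x01  N=1 Z=0
after  5: r0=0xe8 r1=0xe8 r2=0x21 r3=0x01  N=1 Z=0
after  6: r0=0xe8 r1=0xe7 r2=0x21 r3=0x01  N=1 Z=0
-- IRQ taken; context saved, return-PC = 7 --
mismatch: r1: reported 0xef vs actual 0xe7

BAD = r1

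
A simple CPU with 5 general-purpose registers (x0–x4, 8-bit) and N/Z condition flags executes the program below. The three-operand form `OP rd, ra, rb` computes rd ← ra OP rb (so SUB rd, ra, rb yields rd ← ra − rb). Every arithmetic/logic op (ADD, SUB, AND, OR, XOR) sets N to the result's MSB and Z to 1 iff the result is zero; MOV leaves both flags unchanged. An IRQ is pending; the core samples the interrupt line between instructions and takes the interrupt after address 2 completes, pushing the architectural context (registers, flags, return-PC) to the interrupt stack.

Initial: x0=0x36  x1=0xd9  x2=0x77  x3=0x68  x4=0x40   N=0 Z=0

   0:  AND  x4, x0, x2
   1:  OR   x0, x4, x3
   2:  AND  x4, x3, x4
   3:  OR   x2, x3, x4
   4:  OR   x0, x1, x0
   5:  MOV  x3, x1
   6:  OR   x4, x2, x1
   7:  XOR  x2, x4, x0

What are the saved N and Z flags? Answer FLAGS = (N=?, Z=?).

after  0: x0=0x36 x1=0xd9 x2=0x77 x3=0x68 x4=0x36  N=0 Z=0
after  1: x0=0x7e x1=0xd9 x2=0x77 x3=0x68 x4=0x36  N=0 Z=0
after  2: x0=0x7e x1=0xd9 x2=0x77 x3=0x68 x4=0x20  N=0 Z=0
-- IRQ taken; context saved, return-PC = 3 --

FLAGS = (N=0, Z=0)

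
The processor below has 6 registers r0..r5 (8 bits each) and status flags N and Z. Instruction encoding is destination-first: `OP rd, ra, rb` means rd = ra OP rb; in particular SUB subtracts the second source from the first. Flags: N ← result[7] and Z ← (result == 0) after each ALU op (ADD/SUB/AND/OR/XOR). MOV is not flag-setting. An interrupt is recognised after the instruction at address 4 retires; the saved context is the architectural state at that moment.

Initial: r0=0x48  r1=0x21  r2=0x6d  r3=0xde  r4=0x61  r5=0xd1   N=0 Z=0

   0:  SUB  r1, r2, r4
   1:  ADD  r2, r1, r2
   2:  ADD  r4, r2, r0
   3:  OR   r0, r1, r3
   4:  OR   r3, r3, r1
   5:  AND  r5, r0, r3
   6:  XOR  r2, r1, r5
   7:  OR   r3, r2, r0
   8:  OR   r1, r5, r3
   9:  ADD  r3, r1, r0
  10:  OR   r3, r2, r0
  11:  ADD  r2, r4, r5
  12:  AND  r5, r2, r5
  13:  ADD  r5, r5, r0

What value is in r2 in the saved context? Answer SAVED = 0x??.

after  0: r0=0x48 r1=0x0c r2=0x6d r3=0xde r4=0x61 r5=0xd1  N=0 Z=0
after  1: r0=0x48 r1=0x0c r2=0x79 r3=0xde r4=0x61 r5=0xd1  N=0 Z=0
after  2: r0=0x48 r1=0x0c r2=0x79 r3=0xde r4=0xc1 r5=0xd1  N=1 Z=0
after  3: r0=0xde r1=0x0c r2=0x79 r3=0xde r4=0xc1 r5=0xd1  N=1 Z=0
after  4: r0=0xde r1=0x0c r2=0x79 r3=0xde r4=0xc1 r5=0xd1  N=1 Z=0
-- IRQ taken; context saved, return-PC = 5 --

SAVED = 0x79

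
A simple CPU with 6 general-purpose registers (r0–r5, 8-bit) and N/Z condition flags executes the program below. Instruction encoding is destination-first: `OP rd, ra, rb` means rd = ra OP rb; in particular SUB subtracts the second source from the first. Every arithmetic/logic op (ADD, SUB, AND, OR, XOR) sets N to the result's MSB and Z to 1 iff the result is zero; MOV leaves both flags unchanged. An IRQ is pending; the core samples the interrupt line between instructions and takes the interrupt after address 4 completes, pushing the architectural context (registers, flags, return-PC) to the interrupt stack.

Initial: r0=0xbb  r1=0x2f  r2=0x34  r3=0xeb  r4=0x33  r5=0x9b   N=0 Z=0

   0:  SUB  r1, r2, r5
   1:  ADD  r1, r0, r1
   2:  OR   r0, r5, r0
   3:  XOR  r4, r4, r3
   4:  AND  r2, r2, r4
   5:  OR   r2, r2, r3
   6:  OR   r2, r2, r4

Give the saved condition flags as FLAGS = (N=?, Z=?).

after  0: r0=0xbb r1=0x99 r2=0x34 r3=0xeb r4=0x33 r5=0x9b  N=1 Z=0
after  1: r0=0xbb r1=0x54 r2=0x34 r3=0xeb r4=0x33 r5=0x9b  N=0 Z=0
after  2: r0=0xbb r1=0x54 r2=0x34 r3=0xeb r4=0x33 r5=0x9b  N=1 Z=0
after  3: r0=0xbb r1=0x54 r2=0x34 r3=0xeb r4=0xd8 r5=0x9b  N=1 Z=0
after  4: r0=0xbb r1=0x54 r2=0x10 r3=0xeb r4=0xd8 r5=0x9b  N=0 Z=0
-- IRQ taken; context saved, return-PC = 5 --

FLAGS = (N=0, Z=0)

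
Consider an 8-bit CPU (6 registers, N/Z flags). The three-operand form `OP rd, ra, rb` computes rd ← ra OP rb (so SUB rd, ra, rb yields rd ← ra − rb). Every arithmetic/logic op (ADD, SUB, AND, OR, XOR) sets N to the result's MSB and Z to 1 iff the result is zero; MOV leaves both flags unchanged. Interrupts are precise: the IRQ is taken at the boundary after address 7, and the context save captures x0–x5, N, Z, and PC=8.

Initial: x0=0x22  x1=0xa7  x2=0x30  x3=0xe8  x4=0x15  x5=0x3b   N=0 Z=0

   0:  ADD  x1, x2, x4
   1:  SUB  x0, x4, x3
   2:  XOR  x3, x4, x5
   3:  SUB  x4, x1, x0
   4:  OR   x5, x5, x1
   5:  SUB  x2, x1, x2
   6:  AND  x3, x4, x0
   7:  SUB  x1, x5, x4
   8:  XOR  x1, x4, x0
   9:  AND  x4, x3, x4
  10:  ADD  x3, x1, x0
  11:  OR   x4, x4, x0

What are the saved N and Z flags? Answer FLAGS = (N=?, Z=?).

FLAGS = (N=0, Z=0)

after  0: x0=0x22 x1=0x45 x2=0x30 x3=0xe8 x4=0x15 x5=0x3b  N=0 Z=0
after  1: x0=0x2d x1=0x45 x2=0x30 x3=0xe8 x4=0x15 x5=0x3b  N=0 Z=0
after  2: x0=0x2d x1=0x45 x2=0x30 x3=0x2e x4=0x15 x5=0x3b  N=0 Z=0
after  3: x0=0x2d x1=0x45 x2=0x30 x3=0x2e x4=0x18 x5=0x3b  N=0 Z=0
after  4: x0=0x2d x1=0x45 x2=0x30 x3=0x2e x4=0x18 x5=0x7f  N=0 Z=0
after  5: x0=0x2d x1=0x45 x2=0x15 x3=0x2e x4=0x18 x5=0x7f  N=0 Z=0
after  6: x0=0x2d x1=0x45 x2=0x15 x3=0x08 x4=0x18 x5=0x7f  N=0 Z=0
after  7: x0=0x2d x1=0x67 x2=0x15 x3=0x08 x4=0x18 x5=0x7f  N=0 Z=0
-- IRQ taken; context saved, return-PC = 8 --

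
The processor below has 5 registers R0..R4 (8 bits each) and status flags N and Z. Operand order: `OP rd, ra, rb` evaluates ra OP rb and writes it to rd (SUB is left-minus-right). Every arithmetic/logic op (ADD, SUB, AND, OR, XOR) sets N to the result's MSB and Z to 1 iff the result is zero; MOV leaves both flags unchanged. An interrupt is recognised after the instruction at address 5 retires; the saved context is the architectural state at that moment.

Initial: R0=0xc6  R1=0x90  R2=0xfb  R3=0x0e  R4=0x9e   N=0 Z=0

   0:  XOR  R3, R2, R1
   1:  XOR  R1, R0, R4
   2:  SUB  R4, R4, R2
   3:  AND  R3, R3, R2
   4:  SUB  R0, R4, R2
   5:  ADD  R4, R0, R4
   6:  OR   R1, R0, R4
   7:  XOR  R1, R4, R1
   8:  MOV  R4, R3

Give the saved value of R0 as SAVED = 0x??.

after  0: R0=0xc6 R1=0x90 R2=0xfb R3=0x6b R4=0x9e  N=0 Z=0
after  1: R0=0xc6 R1=0x58 R2=0xfb R3=0x6b R4=0x9e  N=0 Z=0
after  2: R0=0xc6 R1=0x58 R2=0xfb R3=0x6b R4=0xa3  N=1 Z=0
after  3: R0=0xc6 R1=0x58 R2=0xfb R3=0x6b R4=0xa3  N=0 Z=0
after  4: R0=0xa8 R1=0x58 R2=0xfb R3=0x6b R4=0xa3  N=1 Z=0
after  5: R0=0xa8 R1=0x58 R2=0xfb R3=0x6b R4=0x4b  N=0 Z=0
-- IRQ taken; context saved, return-PC = 6 --

SAVED = 0xa8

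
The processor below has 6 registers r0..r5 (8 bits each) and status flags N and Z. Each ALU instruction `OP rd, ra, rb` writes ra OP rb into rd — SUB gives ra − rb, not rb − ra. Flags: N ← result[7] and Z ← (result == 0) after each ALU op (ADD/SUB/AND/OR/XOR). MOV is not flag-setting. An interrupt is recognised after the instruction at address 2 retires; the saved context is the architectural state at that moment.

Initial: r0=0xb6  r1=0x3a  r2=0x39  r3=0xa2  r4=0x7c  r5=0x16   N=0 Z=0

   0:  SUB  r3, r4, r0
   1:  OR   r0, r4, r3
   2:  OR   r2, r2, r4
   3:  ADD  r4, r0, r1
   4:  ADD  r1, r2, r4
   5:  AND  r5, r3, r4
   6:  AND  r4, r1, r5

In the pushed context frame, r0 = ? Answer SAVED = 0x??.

SAVED = 0xfe

after  0: r0=0xb6 r1=0x3a r2=0x39 r3=0xc6 r4=0x7c r5=0x16  N=1 Z=0
after  1: r0=0xfe r1=0x3a r2=0x39 r3=0xc6 r4=0x7c r5=0x16  N=1 Z=0
after  2: r0=0xfe r1=0x3a r2=0x7d r3=0xc6 r4=0x7c r5=0x16  N=0 Z=0
-- IRQ taken; context saved, return-PC = 3 --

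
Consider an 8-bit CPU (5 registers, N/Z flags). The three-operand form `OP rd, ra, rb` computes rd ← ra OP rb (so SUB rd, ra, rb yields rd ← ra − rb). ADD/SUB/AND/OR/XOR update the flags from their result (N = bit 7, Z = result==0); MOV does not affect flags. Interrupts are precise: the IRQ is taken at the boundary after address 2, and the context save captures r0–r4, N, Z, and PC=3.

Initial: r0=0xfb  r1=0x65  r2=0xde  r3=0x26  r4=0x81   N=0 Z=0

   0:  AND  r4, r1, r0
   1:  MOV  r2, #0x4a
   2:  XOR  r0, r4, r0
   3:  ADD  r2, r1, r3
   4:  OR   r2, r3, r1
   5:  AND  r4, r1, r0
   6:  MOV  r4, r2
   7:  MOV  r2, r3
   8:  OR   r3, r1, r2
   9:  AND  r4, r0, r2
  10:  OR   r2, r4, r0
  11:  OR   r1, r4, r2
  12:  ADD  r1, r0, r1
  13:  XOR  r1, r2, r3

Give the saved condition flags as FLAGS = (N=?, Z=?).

FLAGS = (N=1, Z=0)

after  0: r0=0xfb r1=0x65 r2=0xde r3=0x26 r4=0x61  N=0 Z=0
after  1: r0=0xfb r1=0x65 r2=0x4a r3=0x26 r4=0x61  N=0 Z=0
after  2: r0=0x9a r1=0x65 r2=0x4a r3=0x26 r4=0x61  N=1 Z=0
-- IRQ taken; context saved, return-PC = 3 --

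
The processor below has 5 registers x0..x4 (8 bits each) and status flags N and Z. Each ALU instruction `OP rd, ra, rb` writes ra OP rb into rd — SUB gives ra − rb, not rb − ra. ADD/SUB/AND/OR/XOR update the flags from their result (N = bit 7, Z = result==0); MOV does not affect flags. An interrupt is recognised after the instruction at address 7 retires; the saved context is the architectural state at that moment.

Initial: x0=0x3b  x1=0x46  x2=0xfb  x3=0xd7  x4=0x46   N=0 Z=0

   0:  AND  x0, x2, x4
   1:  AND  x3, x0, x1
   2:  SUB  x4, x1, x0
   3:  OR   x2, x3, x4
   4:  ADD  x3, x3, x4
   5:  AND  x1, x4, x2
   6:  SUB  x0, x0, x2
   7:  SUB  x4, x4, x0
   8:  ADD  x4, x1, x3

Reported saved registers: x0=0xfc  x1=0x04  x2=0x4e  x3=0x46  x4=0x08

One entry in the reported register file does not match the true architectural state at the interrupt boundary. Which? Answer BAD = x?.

after  0: x0=0x42 x1=0x46 x2=0xfb x3=0xd7 x4=0x46  N=0 Z=0
after  1: x0=0x42 x1=0x46 x2=0xfb x3=0x42 x4=0x46  N=0 Z=0
after  2: x0=0x42 x1=0x46 x2=0xfb x3=0x42 x4=0x04  N=0 Z=0
after  3: x0=0x42 x1=0x46 x2=0x46 x3=0x42 x4=0x04  N=0 Z=0
after  4: x0=0x42 x1=0x46 x2=0x46 x3=0x46 x4=0x04  N=0 Z=0
after  5: x0=0x42 x1=0x04 x2=0x46 x3=0x46 x4=0x04  N=0 Z=0
after  6: x0=0xfc x1=0x04 x2=0x46 x3=0x46 x4=0x04  N=1 Z=0
after  7: x0=0xfc x1=0x04 x2=0x46 x3=0x46 x4=0x08  N=0 Z=0
-- IRQ taken; context saved, return-PC = 8 --
mismatch: x2: reported 0x4e vs actual 0x46

BAD = x2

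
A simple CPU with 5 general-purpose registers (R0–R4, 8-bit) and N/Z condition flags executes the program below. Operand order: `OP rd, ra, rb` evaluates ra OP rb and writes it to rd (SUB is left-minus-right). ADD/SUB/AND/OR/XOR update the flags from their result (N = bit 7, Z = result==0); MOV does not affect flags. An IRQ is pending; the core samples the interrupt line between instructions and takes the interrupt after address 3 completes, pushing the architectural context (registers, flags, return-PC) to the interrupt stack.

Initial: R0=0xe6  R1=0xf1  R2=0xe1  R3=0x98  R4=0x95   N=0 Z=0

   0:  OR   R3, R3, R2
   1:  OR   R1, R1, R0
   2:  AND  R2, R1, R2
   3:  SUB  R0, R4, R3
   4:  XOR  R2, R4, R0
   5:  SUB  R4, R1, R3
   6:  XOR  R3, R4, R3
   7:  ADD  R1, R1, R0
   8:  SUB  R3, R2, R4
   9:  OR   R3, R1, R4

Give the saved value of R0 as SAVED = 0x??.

after  0: R0=0xe6 R1=0xf1 R2=0xe1 R3=0xf9 R4=0x95  N=1 Z=0
after  1: R0=0xe6 R1=0xf7 R2=0xe1 R3=0xf9 R4=0x95  N=1 Z=0
after  2: R0=0xe6 R1=0xf7 R2=0xe1 R3=0xf9 R4=0x95  N=1 Z=0
after  3: R0=0x9c R1=0xf7 R2=0xe1 R3=0xf9 R4=0x95  N=1 Z=0
-- IRQ taken; context saved, return-PC = 4 --

SAVED = 0x9c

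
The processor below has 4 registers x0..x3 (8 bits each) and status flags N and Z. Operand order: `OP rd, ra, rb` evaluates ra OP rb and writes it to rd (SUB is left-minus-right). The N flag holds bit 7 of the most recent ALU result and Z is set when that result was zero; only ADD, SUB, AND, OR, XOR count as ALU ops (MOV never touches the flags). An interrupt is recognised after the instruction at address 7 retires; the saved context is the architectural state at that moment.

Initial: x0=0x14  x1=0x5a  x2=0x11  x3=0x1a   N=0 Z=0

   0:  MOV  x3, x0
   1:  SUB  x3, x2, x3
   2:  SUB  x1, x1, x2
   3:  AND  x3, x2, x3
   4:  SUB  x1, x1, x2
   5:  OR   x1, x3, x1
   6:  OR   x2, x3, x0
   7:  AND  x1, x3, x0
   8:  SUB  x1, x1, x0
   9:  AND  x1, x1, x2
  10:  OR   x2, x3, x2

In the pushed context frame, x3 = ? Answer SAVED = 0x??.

after  0: x0=0x14 x1=0x5a x2=0x11 x3=0x14  N=0 Z=0
after  1: x0=0x14 x1=0x5a x2=0x11 x3=0xfd  N=1 Z=0
after  2: x0=0x14 x1=0x49 x2=0x11 x3=0xfd  N=0 Z=0
after  3: x0=0x14 x1=0x49 x2=0x11 x3=0x11  N=0 Z=0
after  4: x0=0x14 x1=0x38 x2=0x11 x3=0x11  N=0 Z=0
after  5: x0=0x14 x1=0x39 x2=0x11 x3=0x11  N=0 Z=0
after  6: x0=0x14 x1=0x39 x2=0x15 x3=0x11  N=0 Z=0
after  7: x0=0x14 x1=0x10 x2=0x15 x3=0x11  N=0 Z=0
-- IRQ taken; context saved, return-PC = 8 --

SAVED = 0x11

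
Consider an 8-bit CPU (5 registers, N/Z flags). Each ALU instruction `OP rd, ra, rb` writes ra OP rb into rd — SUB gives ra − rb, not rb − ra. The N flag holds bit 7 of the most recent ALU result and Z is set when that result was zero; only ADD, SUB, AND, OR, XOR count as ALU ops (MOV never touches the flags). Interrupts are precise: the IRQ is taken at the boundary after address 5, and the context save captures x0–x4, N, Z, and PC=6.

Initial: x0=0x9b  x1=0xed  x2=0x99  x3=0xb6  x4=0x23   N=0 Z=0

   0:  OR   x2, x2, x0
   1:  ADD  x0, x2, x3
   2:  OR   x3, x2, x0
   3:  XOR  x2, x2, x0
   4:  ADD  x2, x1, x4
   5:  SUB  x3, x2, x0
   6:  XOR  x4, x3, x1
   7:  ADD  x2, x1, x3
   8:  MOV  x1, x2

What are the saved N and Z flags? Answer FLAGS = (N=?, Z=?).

FLAGS = (N=1, Z=0)

after  0: x0=0x9b x1=0xed x2=0x9b x3=0xb6 x4=0x23  N=1 Z=0
after  1: x0=0x51 x1=0xed x2=0x9b x3=0xb6 x4=0x23  N=0 Z=0
after  2: x0=0x51 x1=0xed x2=0x9b x3=0xdb x4=0x23  N=1 Z=0
after  3: x0=0x51 x1=0xed x2=0xca x3=0xdb x4=0x23  N=1 Z=0
after  4: x0=0x51 x1=0xed x2=0x10 x3=0xdb x4=0x23  N=0 Z=0
after  5: x0=0x51 x1=0xed x2=0x10 x3=0xbf x4=0x23  N=1 Z=0
-- IRQ taken; context saved, return-PC = 6 --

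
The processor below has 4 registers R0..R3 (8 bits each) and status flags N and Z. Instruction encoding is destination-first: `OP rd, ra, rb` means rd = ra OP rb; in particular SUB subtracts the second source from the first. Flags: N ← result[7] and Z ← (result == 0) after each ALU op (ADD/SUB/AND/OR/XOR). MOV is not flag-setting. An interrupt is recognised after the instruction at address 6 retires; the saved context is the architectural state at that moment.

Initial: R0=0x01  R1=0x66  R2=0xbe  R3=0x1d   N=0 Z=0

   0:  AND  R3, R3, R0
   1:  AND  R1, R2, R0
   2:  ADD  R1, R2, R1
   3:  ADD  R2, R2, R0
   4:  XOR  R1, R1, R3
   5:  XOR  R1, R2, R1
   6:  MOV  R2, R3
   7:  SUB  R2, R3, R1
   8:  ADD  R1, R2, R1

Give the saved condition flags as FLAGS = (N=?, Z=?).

after  0: R0=0x01 R1=0x66 R2=0xbe R3=0x01  N=0 Z=0
after  1: R0=0x01 R1=0x00 R2=0xbe R3=0x01  N=0 Z=1
after  2: R0=0x01 R1=0xbe R2=0xbe R3=0x01  N=1 Z=0
after  3: R0=0x01 R1=0xbe R2=0xbf R3=0x01  N=1 Z=0
after  4: R0=0x01 R1=0xbf R2=0xbf R3=0x01  N=1 Z=0
after  5: R0=0x01 R1=0x00 R2=0xbf R3=0x01  N=0 Z=1
after  6: R0=0x01 R1=0x00 R2=0x01 R3=0x01  N=0 Z=1
-- IRQ taken; context saved, return-PC = 7 --

FLAGS = (N=0, Z=1)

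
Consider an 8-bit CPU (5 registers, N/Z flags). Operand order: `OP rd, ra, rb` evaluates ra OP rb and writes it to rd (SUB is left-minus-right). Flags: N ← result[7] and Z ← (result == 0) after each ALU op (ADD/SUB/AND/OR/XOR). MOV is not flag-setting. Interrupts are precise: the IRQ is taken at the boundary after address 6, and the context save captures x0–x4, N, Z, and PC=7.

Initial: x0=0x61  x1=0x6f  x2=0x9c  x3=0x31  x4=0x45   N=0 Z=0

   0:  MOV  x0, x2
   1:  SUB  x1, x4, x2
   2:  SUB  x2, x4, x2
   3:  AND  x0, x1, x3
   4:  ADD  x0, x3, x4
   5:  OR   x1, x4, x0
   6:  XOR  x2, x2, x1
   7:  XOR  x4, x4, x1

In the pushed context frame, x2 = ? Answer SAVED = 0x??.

SAVED = 0xde

after  0: x0=0x9c x1=0x6f x2=0x9c x3=0x31 x4=0x45  N=0 Z=0
after  1: x0=0x9c x1=0xa9 x2=0x9c x3=0x31 x4=0x45  N=1 Z=0
after  2: x0=0x9c x1=0xa9 x2=0xa9 x3=0x31 x4=0x45  N=1 Z=0
after  3: x0=0x21 x1=0xa9 x2=0xa9 x3=0x31 x4=0x45  N=0 Z=0
after  4: x0=0x76 x1=0xa9 x2=0xa9 x3=0x31 x4=0x45  N=0 Z=0
after  5: x0=0x76 x1=0x77 x2=0xa9 x3=0x31 x4=0x45  N=0 Z=0
after  6: x0=0x76 x1=0x77 x2=0xde x3=0x31 x4=0x45  N=1 Z=0
-- IRQ taken; context saved, return-PC = 7 --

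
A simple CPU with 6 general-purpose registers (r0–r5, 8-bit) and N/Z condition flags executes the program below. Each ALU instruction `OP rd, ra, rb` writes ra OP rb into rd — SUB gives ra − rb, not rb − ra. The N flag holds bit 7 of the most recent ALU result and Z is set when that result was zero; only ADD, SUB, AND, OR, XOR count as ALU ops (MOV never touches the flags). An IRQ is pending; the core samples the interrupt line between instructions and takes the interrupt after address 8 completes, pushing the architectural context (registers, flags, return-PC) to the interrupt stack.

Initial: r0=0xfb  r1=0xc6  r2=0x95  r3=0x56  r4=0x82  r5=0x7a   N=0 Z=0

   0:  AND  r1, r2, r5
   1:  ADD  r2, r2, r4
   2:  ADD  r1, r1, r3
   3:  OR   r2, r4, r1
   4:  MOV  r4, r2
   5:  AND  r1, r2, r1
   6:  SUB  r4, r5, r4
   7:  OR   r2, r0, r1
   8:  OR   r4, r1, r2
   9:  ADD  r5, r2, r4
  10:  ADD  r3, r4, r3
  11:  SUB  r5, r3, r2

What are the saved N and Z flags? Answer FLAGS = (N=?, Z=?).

FLAGS = (N=1, Z=0)

after  0: r0=0xfb r1=0x10 r2=0x95 r3=0x56 r4=0x82 r5=0x7a  N=0 Z=0
after  1: r0=0xfb r1=0x10 r2=0x17 r3=0x56 r4=0x82 r5=0x7a  N=0 Z=0
after  2: r0=0xfb r1=0x66 r2=0x17 r3=0x56 r4=0x82 r5=0x7a  N=0 Z=0
after  3: r0=0xfb r1=0x66 r2=0xe6 r3=0x56 r4=0x82 r5=0x7a  N=1 Z=0
after  4: r0=0xfb r1=0x66 r2=0xe6 r3=0x56 r4=0xe6 r5=0x7a  N=1 Z=0
after  5: r0=0xfb r1=0x66 r2=0xe6 r3=0x56 r4=0xe6 r5=0x7a  N=0 Z=0
after  6: r0=0xfb r1=0x66 r2=0xe6 r3=0x56 r4=0x94 r5=0x7a  N=1 Z=0
after  7: r0=0xfb r1=0x66 r2=0xff r3=0x56 r4=0x94 r5=0x7a  N=1 Z=0
after  8: r0=0xfb r1=0x66 r2=0xff r3=0x56 r4=0xff r5=0x7a  N=1 Z=0
-- IRQ taken; context saved, return-PC = 9 --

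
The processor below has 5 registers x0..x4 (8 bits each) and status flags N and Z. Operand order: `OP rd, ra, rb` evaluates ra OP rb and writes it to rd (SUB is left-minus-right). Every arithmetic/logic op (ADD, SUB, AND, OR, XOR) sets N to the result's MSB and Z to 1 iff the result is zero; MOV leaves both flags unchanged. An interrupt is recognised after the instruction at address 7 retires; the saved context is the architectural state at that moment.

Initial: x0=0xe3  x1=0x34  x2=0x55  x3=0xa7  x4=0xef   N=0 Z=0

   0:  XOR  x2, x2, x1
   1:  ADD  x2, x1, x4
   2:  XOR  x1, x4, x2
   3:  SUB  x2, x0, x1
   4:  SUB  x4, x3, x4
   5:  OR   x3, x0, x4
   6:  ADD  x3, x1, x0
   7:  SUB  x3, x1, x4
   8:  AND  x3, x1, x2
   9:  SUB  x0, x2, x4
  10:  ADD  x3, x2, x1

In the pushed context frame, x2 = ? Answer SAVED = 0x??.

SAVED = 0x17

after  0: x0=0xe3 x1=0x34 x2=0x61 x3=0xa7 x4=0xef  N=0 Z=0
after  1: x0=0xe3 x1=0x34 x2=0x23 x3=0xa7 x4=0xef  N=0 Z=0
after  2: x0=0xe3 x1=0xcc x2=0x23 x3=0xa7 x4=0xef  N=1 Z=0
after  3: x0=0xe3 x1=0xcc x2=0x17 x3=0xa7 x4=0xef  N=0 Z=0
after  4: x0=0xe3 x1=0xcc x2=0x17 x3=0xa7 x4=0xb8  N=1 Z=0
after  5: x0=0xe3 x1=0xcc x2=0x17 x3=0xfb x4=0xb8  N=1 Z=0
after  6: x0=0xe3 x1=0xcc x2=0x17 x3=0xaf x4=0xb8  N=1 Z=0
after  7: x0=0xe3 x1=0xcc x2=0x17 x3=0x14 x4=0xb8  N=0 Z=0
-- IRQ taken; context saved, return-PC = 8 --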